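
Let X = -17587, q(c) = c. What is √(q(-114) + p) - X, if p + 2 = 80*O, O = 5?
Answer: 17587 + 2*√71 ≈ 17604.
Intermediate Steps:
p = 398 (p = -2 + 80*5 = -2 + 400 = 398)
√(q(-114) + p) - X = √(-114 + 398) - 1*(-17587) = √284 + 17587 = 2*√71 + 17587 = 17587 + 2*√71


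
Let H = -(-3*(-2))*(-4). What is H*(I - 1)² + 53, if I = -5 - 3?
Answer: 1997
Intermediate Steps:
I = -8
H = 24 (H = -6*(-4) = -1*(-24) = 24)
H*(I - 1)² + 53 = 24*(-8 - 1)² + 53 = 24*(-9)² + 53 = 24*81 + 53 = 1944 + 53 = 1997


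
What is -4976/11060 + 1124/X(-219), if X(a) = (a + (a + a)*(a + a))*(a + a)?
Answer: -213090214/473614875 ≈ -0.44992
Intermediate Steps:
X(a) = 2*a*(a + 4*a**2) (X(a) = (a + (2*a)*(2*a))*(2*a) = (a + 4*a**2)*(2*a) = 2*a*(a + 4*a**2))
-4976/11060 + 1124/X(-219) = -4976/11060 + 1124/(((-219)**2*(2 + 8*(-219)))) = -4976*1/11060 + 1124/((47961*(2 - 1752))) = -1244/2765 + 1124/((47961*(-1750))) = -1244/2765 + 1124/(-83931750) = -1244/2765 + 1124*(-1/83931750) = -1244/2765 - 562/41965875 = -213090214/473614875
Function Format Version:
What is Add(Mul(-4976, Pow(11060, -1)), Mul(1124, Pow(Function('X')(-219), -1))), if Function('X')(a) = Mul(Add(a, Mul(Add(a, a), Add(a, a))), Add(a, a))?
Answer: Rational(-213090214, 473614875) ≈ -0.44992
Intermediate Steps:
Function('X')(a) = Mul(2, a, Add(a, Mul(4, Pow(a, 2)))) (Function('X')(a) = Mul(Add(a, Mul(Mul(2, a), Mul(2, a))), Mul(2, a)) = Mul(Add(a, Mul(4, Pow(a, 2))), Mul(2, a)) = Mul(2, a, Add(a, Mul(4, Pow(a, 2)))))
Add(Mul(-4976, Pow(11060, -1)), Mul(1124, Pow(Function('X')(-219), -1))) = Add(Mul(-4976, Pow(11060, -1)), Mul(1124, Pow(Mul(Pow(-219, 2), Add(2, Mul(8, -219))), -1))) = Add(Mul(-4976, Rational(1, 11060)), Mul(1124, Pow(Mul(47961, Add(2, -1752)), -1))) = Add(Rational(-1244, 2765), Mul(1124, Pow(Mul(47961, -1750), -1))) = Add(Rational(-1244, 2765), Mul(1124, Pow(-83931750, -1))) = Add(Rational(-1244, 2765), Mul(1124, Rational(-1, 83931750))) = Add(Rational(-1244, 2765), Rational(-562, 41965875)) = Rational(-213090214, 473614875)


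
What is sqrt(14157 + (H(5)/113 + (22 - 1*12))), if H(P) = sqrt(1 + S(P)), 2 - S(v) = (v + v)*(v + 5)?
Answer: sqrt(180898423 + 113*I*sqrt(97))/113 ≈ 119.03 + 0.00036613*I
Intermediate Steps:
S(v) = 2 - 2*v*(5 + v) (S(v) = 2 - (v + v)*(v + 5) = 2 - 2*v*(5 + v))
H(P) = sqrt(3 - 10*P - 2*P**2) (H(P) = sqrt(1 + (2 - 10*P - 2*P**2)) = sqrt(3 - 10*P - 2*P**2))
sqrt(14157 + (H(5)/113 + (22 - 1*12))) = sqrt(14157 + (sqrt(3 - 10*5 - 2*5**2)/113 + (22 - 1*12))) = sqrt(14157 + (sqrt(3 - 50 - 2*25)/113 + (22 - 12))) = sqrt(14157 + (sqrt(3 - 50 - 50)/113 + 10)) = sqrt(14157 + (sqrt(-97)/113 + 10)) = sqrt(14157 + ((I*sqrt(97))/113 + 10)) = sqrt(14157 + (I*sqrt(97)/113 + 10)) = sqrt(14157 + (10 + I*sqrt(97)/113)) = sqrt(14167 + I*sqrt(97)/113)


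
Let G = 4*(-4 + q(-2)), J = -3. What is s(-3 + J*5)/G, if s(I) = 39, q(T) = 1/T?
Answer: -13/6 ≈ -2.1667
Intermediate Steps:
q(T) = 1/T
G = -18 (G = 4*(-4 + 1/(-2)) = 4*(-4 - 1/2) = 4*(-9/2) = -18)
s(-3 + J*5)/G = 39/(-18) = -1/18*39 = -13/6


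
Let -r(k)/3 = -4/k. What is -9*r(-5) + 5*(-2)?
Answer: 58/5 ≈ 11.600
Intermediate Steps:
r(k) = 12/k (r(k) = -(-12)/k = 12/k)
-9*r(-5) + 5*(-2) = -108/(-5) + 5*(-2) = -108*(-1)/5 - 10 = -9*(-12/5) - 10 = 108/5 - 10 = 58/5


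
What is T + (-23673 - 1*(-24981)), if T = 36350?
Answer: 37658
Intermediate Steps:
T + (-23673 - 1*(-24981)) = 36350 + (-23673 - 1*(-24981)) = 36350 + (-23673 + 24981) = 36350 + 1308 = 37658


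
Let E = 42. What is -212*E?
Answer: -8904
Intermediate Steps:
-212*E = -212*42 = -8904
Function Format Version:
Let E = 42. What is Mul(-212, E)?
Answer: -8904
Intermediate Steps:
Mul(-212, E) = Mul(-212, 42) = -8904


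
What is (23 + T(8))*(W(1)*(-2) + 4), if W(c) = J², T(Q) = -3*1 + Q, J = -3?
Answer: -392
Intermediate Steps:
T(Q) = -3 + Q
W(c) = 9 (W(c) = (-3)² = 9)
(23 + T(8))*(W(1)*(-2) + 4) = (23 + (-3 + 8))*(9*(-2) + 4) = (23 + 5)*(-18 + 4) = 28*(-14) = -392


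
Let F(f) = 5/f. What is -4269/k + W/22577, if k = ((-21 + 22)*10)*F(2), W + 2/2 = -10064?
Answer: -96632838/564425 ≈ -171.21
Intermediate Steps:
W = -10065 (W = -1 - 10064 = -10065)
k = 25 (k = ((-21 + 22)*10)*(5/2) = (1*10)*(5*(½)) = 10*(5/2) = 25)
-4269/k + W/22577 = -4269/25 - 10065/22577 = -96632838/564425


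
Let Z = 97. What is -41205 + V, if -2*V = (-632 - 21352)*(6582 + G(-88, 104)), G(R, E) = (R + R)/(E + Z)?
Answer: 4844000449/67 ≈ 7.2298e+7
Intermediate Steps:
G(R, E) = 2*R/(97 + E) (G(R, E) = (R + R)/(E + 97) = (2*R)/(97 + E) = 2*R/(97 + E))
V = 4846761184/67 (V = -(-632 - 21352)*(6582 + 2*(-88)/(97 + 104))/2 = -(-10992)*(6582 + 2*(-88)/201) = -(-10992)*(6582 + 2*(-88)*(1/201)) = -(-10992)*(6582 - 176/201) = -(-10992)*1322806/201 = -1/2*(-9693522368/67) = 4846761184/67 ≈ 7.2340e+7)
-41205 + V = -41205 + 4846761184/67 = 4844000449/67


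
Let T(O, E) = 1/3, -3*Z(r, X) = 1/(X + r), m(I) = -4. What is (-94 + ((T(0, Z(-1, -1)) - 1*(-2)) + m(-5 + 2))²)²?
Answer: 674041/81 ≈ 8321.5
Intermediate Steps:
Z(r, X) = -1/(3*(X + r))
T(O, E) = ⅓
(-94 + ((T(0, Z(-1, -1)) - 1*(-2)) + m(-5 + 2))²)² = (-94 + ((⅓ - 1*(-2)) - 4)²)² = (-94 + ((⅓ + 2) - 4)²)² = (-94 + (7/3 - 4)²)² = (-94 + (-5/3)²)² = (-94 + 25/9)² = (-821/9)² = 674041/81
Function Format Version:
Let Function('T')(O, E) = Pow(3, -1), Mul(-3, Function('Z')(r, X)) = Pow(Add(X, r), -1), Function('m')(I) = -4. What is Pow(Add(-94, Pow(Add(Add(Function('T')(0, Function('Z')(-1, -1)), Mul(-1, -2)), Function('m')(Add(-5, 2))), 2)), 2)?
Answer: Rational(674041, 81) ≈ 8321.5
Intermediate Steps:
Function('Z')(r, X) = Mul(Rational(-1, 3), Pow(Add(X, r), -1))
Function('T')(O, E) = Rational(1, 3)
Pow(Add(-94, Pow(Add(Add(Function('T')(0, Function('Z')(-1, -1)), Mul(-1, -2)), Function('m')(Add(-5, 2))), 2)), 2) = Pow(Add(-94, Pow(Add(Add(Rational(1, 3), Mul(-1, -2)), -4), 2)), 2) = Pow(Add(-94, Pow(Add(Add(Rational(1, 3), 2), -4), 2)), 2) = Pow(Add(-94, Pow(Add(Rational(7, 3), -4), 2)), 2) = Pow(Add(-94, Pow(Rational(-5, 3), 2)), 2) = Pow(Add(-94, Rational(25, 9)), 2) = Pow(Rational(-821, 9), 2) = Rational(674041, 81)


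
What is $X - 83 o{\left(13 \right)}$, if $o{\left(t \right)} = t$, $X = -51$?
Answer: $-1130$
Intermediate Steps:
$X - 83 o{\left(13 \right)} = -51 - 1079 = -1130$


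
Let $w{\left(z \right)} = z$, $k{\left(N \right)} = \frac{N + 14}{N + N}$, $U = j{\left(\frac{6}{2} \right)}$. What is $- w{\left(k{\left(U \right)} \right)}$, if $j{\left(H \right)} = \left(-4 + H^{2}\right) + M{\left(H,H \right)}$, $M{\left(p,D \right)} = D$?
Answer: $- \frac{11}{8} \approx -1.375$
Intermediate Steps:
$j{\left(H \right)} = -4 + H + H^{2}$ ($j{\left(H \right)} = \left(-4 + H^{2}\right) + H = -4 + H + H^{2}$)
$U = 8$ ($U = -4 + \frac{6}{2} + \left(\frac{6}{2}\right)^{2} = -4 + 6 \cdot \frac{1}{2} + \left(6 \cdot \frac{1}{2}\right)^{2} = -4 + 3 + 3^{2} = -4 + 3 + 9 = 8$)
$k{\left(N \right)} = \frac{14 + N}{2 N}$
$- w{\left(k{\left(U \right)} \right)} = - \frac{14 + 8}{2 \cdot 8} = - \frac{22}{2 \cdot 8} = \left(-1\right) \frac{11}{8} = - \frac{11}{8}$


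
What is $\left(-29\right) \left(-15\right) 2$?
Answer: $870$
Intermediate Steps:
$\left(-29\right) \left(-15\right) 2 = 435 \cdot 2 = 870$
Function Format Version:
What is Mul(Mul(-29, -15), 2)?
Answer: 870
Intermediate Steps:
Mul(Mul(-29, -15), 2) = Mul(435, 2) = 870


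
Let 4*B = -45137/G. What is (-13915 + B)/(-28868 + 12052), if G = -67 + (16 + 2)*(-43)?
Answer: 46764923/56569024 ≈ 0.82669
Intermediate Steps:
G = -841 (G = -67 + 18*(-43) = -67 - 774 = -841)
B = 45137/3364 (B = (-45137/(-841))/4 = (-45137*(-1/841))/4 = (¼)*(45137/841) = 45137/3364 ≈ 13.418)
(-13915 + B)/(-28868 + 12052) = (-13915 + 45137/3364)/(-28868 + 12052) = -46764923/3364/(-16816) = -46764923/3364*(-1/16816) = 46764923/56569024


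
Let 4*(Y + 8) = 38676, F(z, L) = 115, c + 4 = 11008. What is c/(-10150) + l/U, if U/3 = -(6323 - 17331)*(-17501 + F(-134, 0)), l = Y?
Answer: -451293041729/416262566400 ≈ -1.0842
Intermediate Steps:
c = 11004 (c = -4 + 11008 = 11004)
Y = 9661 (Y = -8 + (¼)*38676 = -8 + 9669 = 9661)
l = 9661
U = -574155264 (U = 3*(-(6323 - 17331)*(-17501 + 115)) = 3*(-(-11008)*(-17386)) = 3*(-1*191385088) = 3*(-191385088) = -574155264)
c/(-10150) + l/U = 11004/(-10150) + 9661/(-574155264) = 11004*(-1/10150) + 9661*(-1/574155264) = -786/725 - 9661/574155264 = -451293041729/416262566400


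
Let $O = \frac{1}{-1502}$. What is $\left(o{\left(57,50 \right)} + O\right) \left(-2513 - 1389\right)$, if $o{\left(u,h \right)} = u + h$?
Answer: $- \frac{313551063}{751} \approx -4.1751 \cdot 10^{5}$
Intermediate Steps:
$O = - \frac{1}{1502} \approx -0.00066578$
$o{\left(u,h \right)} = h + u$
$\left(o{\left(57,50 \right)} + O\right) \left(-2513 - 1389\right) = \left(\left(50 + 57\right) - \frac{1}{1502}\right) \left(-2513 - 1389\right) = \left(107 - \frac{1}{1502}\right) \left(-3902\right) = \frac{160713}{1502} \left(-3902\right) = - \frac{313551063}{751}$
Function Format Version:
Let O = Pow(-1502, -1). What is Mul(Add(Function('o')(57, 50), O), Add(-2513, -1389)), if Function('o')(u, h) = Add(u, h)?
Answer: Rational(-313551063, 751) ≈ -4.1751e+5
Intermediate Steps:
O = Rational(-1, 1502) ≈ -0.00066578
Function('o')(u, h) = Add(h, u)
Mul(Add(Function('o')(57, 50), O), Add(-2513, -1389)) = Mul(Add(Add(50, 57), Rational(-1, 1502)), Add(-2513, -1389)) = Mul(Add(107, Rational(-1, 1502)), -3902) = Mul(Rational(160713, 1502), -3902) = Rational(-313551063, 751)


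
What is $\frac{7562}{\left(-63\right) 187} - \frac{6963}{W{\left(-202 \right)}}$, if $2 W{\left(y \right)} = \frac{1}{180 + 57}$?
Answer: $- \frac{38882750384}{11781} \approx -3.3005 \cdot 10^{6}$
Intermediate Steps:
$W{\left(y \right)} = \frac{1}{474}$ ($W{\left(y \right)} = \frac{1}{2 \left(180 + 57\right)} = \frac{1}{2 \cdot 237} = \frac{1}{2} \cdot \frac{1}{237} = \frac{1}{474}$)
$\frac{7562}{\left(-63\right) 187} - \frac{6963}{W{\left(-202 \right)}} = \frac{7562}{\left(-63\right) 187} - 6963 \frac{1}{\frac{1}{474}} = \frac{7562}{-11781} - 3300462 = 7562 \left(- \frac{1}{11781}\right) - 3300462 = - \frac{7562}{11781} - 3300462 = - \frac{38882750384}{11781}$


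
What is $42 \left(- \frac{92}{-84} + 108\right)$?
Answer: $4582$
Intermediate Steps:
$42 \left(- \frac{92}{-84} + 108\right) = 42 \left(\left(-92\right) \left(- \frac{1}{84}\right) + 108\right) = 42 \left(\frac{23}{21} + 108\right) = 42 \cdot \frac{2291}{21} = 4582$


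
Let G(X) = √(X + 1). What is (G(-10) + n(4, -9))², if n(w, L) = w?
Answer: 7 + 24*I ≈ 7.0 + 24.0*I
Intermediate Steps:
G(X) = √(1 + X)
(G(-10) + n(4, -9))² = (√(1 - 10) + 4)² = (√(-9) + 4)² = (3*I + 4)² = (4 + 3*I)²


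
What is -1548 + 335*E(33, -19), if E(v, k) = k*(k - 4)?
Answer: 144847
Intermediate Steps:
E(v, k) = k*(-4 + k)
-1548 + 335*E(33, -19) = -1548 + 335*(-19*(-4 - 19)) = -1548 + 335*(-19*(-23)) = -1548 + 335*437 = -1548 + 146395 = 144847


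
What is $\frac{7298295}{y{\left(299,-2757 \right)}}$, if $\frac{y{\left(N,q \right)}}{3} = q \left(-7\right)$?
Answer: $\frac{2432765}{19299} \approx 126.06$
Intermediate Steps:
$y{\left(N,q \right)} = - 21 q$ ($y{\left(N,q \right)} = 3 q \left(-7\right) = 3 \left(- 7 q\right) = - 21 q$)
$\frac{7298295}{y{\left(299,-2757 \right)}} = \frac{7298295}{\left(-21\right) \left(-2757\right)} = \frac{7298295}{57897} = 7298295 \cdot \frac{1}{57897} = \frac{2432765}{19299}$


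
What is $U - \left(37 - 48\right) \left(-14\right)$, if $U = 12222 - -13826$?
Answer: $25894$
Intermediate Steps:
$U = 26048$ ($U = 12222 + 13826 = 26048$)
$U - \left(37 - 48\right) \left(-14\right) = 26048 - \left(37 - 48\right) \left(-14\right) = 26048 - \left(-11\right) \left(-14\right) = 26048 - 154 = 25894$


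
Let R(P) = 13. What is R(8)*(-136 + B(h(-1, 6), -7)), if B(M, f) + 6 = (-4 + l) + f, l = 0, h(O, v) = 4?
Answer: -1989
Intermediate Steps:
B(M, f) = -10 + f (B(M, f) = -6 + ((-4 + 0) + f) = -6 + (-4 + f) = -10 + f)
R(8)*(-136 + B(h(-1, 6), -7)) = 13*(-136 + (-10 - 7)) = 13*(-136 - 17) = 13*(-153) = -1989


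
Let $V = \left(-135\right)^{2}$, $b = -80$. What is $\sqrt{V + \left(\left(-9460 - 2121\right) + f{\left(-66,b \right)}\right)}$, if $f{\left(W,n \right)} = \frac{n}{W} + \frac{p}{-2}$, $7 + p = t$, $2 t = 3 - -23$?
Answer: $\frac{13 \sqrt{42801}}{33} \approx 81.5$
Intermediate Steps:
$t = 13$ ($t = \frac{3 - -23}{2} = \frac{3 + 23}{2} = \frac{1}{2} \cdot 26 = 13$)
$p = 6$ ($p = -7 + 13 = 6$)
$V = 18225$
$f{\left(W,n \right)} = -3 + \frac{n}{W}$ ($f{\left(W,n \right)} = \frac{n}{W} + \frac{6}{-2} = \frac{n}{W} + 6 \left(- \frac{1}{2}\right) = \frac{n}{W} - 3 = -3 + \frac{n}{W}$)
$\sqrt{V + \left(\left(-9460 - 2121\right) + f{\left(-66,b \right)}\right)} = \sqrt{18225 - \left(11584 - \frac{40}{33}\right)} = \sqrt{18225 - \frac{382232}{33}} = \sqrt{\frac{219193}{33}} = \frac{13 \sqrt{42801}}{33}$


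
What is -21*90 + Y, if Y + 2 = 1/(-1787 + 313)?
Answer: -2788809/1474 ≈ -1892.0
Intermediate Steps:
Y = -2949/1474 (Y = -2 + 1/(-1787 + 313) = -2 + 1/(-1474) = -2 - 1/1474 = -2949/1474 ≈ -2.0007)
-21*90 + Y = -21*90 - 2949/1474 = -1890 - 2949/1474 = -2788809/1474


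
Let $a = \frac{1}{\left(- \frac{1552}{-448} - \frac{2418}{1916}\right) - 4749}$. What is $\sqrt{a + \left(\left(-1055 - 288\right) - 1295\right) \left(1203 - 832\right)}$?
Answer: $\frac{7 i \sqrt{80954530852253509990}}{63664051} \approx 989.29 i$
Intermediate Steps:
$a = - \frac{13412}{63664051}$ ($a = \frac{1}{\left(\left(-1552\right) \left(- \frac{1}{448}\right) - \frac{1209}{958}\right) - 4749} = \frac{1}{\left(\frac{97}{28} - \frac{1209}{958}\right) - 4749} = \frac{1}{\frac{29537}{13412} - 4749} = \frac{1}{- \frac{63664051}{13412}} = - \frac{13412}{63664051} \approx -0.00021067$)
$\sqrt{a + \left(\left(-1055 - 288\right) - 1295\right) \left(1203 - 832\right)} = \sqrt{- \frac{13412}{63664051} + \left(\left(-1055 - 288\right) - 1295\right) \left(1203 - 832\right)} = \sqrt{- \frac{13412}{63664051} + \left(-1343 - 1295\right) 371} = \sqrt{- \frac{13412}{63664051} - 978698} = \sqrt{- \frac{62307879399010}{63664051}} = \frac{7 i \sqrt{80954530852253509990}}{63664051}$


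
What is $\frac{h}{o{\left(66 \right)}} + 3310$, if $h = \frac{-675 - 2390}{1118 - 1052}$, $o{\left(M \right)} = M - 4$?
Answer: $\frac{13541455}{4092} \approx 3309.3$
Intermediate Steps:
$o{\left(M \right)} = -4 + M$
$h = - \frac{3065}{66} \approx -46.439$
$\frac{h}{o{\left(66 \right)}} + 3310 = - \frac{3065}{66 \left(-4 + 66\right)} + 3310 = - \frac{3065}{66 \cdot 62} + 3310 = \left(- \frac{3065}{66}\right) \frac{1}{62} + 3310 = - \frac{3065}{4092} + 3310 = \frac{13541455}{4092}$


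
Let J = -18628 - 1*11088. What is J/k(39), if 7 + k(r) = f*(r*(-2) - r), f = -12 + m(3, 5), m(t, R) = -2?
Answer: -29716/1631 ≈ -18.219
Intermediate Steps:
J = -29716 (J = -18628 - 11088 = -29716)
f = -14 (f = -12 - 2 = -14)
k(r) = -7 + 42*r (k(r) = -7 - 14*(r*(-2) - r) = -7 - 14*(-2*r - r) = -7 - (-42)*r = -7 + 42*r)
J/k(39) = -29716/(-7 + 42*39) = -29716/(-7 + 1638) = -29716/1631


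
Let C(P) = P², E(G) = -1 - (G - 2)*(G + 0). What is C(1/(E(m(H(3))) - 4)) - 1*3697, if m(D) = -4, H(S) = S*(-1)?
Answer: -3109176/841 ≈ -3697.0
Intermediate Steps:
H(S) = -S
E(G) = -1 - G*(-2 + G) (E(G) = -1 - (-2 + G)*G = -1 - G*(-2 + G))
C(1/(E(m(H(3))) - 4)) - 1*3697 = (1/((-1 - 1*(-4)² + 2*(-4)) - 4))² - 1*3697 = (1/((-1 - 1*16 - 8) - 4))² - 3697 = (1/((-1 - 16 - 8) - 4))² - 3697 = (1/(-25 - 4))² - 3697 = (1/(-29))² - 3697 = (-1/29)² - 3697 = 1/841 - 3697 = -3109176/841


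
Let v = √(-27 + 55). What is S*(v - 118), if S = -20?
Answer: 2360 - 40*√7 ≈ 2254.2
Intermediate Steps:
v = 2*√7 (v = √28 = 2*√7 ≈ 5.2915)
S*(v - 118) = -20*(2*√7 - 118) = -20*(-118 + 2*√7) = 2360 - 40*√7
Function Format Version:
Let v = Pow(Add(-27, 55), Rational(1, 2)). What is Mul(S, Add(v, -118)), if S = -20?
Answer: Add(2360, Mul(-40, Pow(7, Rational(1, 2)))) ≈ 2254.2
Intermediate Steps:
v = Mul(2, Pow(7, Rational(1, 2))) (v = Pow(28, Rational(1, 2)) = Mul(2, Pow(7, Rational(1, 2))) ≈ 5.2915)
Mul(S, Add(v, -118)) = Mul(-20, Add(Mul(2, Pow(7, Rational(1, 2))), -118)) = Mul(-20, Add(-118, Mul(2, Pow(7, Rational(1, 2))))) = Add(2360, Mul(-40, Pow(7, Rational(1, 2))))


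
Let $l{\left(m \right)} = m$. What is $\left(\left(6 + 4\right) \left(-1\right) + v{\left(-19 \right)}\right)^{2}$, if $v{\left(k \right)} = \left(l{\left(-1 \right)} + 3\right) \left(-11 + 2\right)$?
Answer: $784$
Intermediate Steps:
$v{\left(k \right)} = -18$ ($v{\left(k \right)} = \left(-1 + 3\right) \left(-11 + 2\right) = 2 \left(-9\right) = -18$)
$\left(\left(6 + 4\right) \left(-1\right) + v{\left(-19 \right)}\right)^{2} = \left(\left(6 + 4\right) \left(-1\right) - 18\right)^{2} = \left(10 \left(-1\right) - 18\right)^{2} = \left(-10 - 18\right)^{2} = \left(-28\right)^{2} = 784$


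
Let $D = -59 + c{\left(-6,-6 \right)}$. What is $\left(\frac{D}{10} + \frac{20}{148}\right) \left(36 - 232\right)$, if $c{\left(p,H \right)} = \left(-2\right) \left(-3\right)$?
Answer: $\frac{187278}{185} \approx 1012.3$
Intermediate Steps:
$c{\left(p,H \right)} = 6$
$D = -53$ ($D = -59 + 6 = -53$)
$\left(\frac{D}{10} + \frac{20}{148}\right) \left(36 - 232\right) = \left(- \frac{53}{10} + \frac{20}{148}\right) \left(36 - 232\right) = \left(\left(-53\right) \frac{1}{10} + 20 \cdot \frac{1}{148}\right) \left(36 - 232\right) = \left(- \frac{53}{10} + \frac{5}{37}\right) \left(36 - 232\right) = \left(- \frac{1911}{370}\right) \left(-196\right) = \frac{187278}{185}$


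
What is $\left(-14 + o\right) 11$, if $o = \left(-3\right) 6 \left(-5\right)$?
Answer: $836$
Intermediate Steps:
$o = 90$ ($o = \left(-18\right) \left(-5\right) = 90$)
$\left(-14 + o\right) 11 = \left(-14 + 90\right) 11 = 76 \cdot 11 = 836$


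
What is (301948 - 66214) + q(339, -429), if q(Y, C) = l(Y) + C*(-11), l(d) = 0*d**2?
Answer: 240453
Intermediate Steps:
l(d) = 0
q(Y, C) = -11*C (q(Y, C) = 0 + C*(-11) = 0 - 11*C = -11*C)
(301948 - 66214) + q(339, -429) = (301948 - 66214) - 11*(-429) = 235734 + 4719 = 240453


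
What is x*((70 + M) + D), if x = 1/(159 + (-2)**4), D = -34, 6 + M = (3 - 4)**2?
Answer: 31/175 ≈ 0.17714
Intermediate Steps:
M = -5 (M = -6 + (3 - 4)**2 = -6 + (-1)**2 = -6 + 1 = -5)
x = 1/175 (x = 1/(159 + 16) = 1/175 ≈ 0.0057143)
x*((70 + M) + D) = ((70 - 5) - 34)/175 = (65 - 34)/175 = (1/175)*31 = 31/175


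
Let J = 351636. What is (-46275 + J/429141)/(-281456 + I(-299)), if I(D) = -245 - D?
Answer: 6619382713/40253711894 ≈ 0.16444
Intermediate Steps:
(-46275 + J/429141)/(-281456 + I(-299)) = (-46275 + 351636/429141)/(-281456 + (-245 - 1*(-299))) = (-46275 + 351636*(1/429141))/(-281456 + (-245 + 299)) = (-46275 + 117212/143047)/(-281456 + 54) = -6619382713/143047/(-281402) = -6619382713/143047*(-1/281402) = 6619382713/40253711894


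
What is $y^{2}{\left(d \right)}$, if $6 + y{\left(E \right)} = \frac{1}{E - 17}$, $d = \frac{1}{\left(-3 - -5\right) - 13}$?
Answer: $\frac{1297321}{35344} \approx 36.706$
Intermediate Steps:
$d = - \frac{1}{11}$ ($d = \frac{1}{\left(-3 + 5\right) - 13} = \frac{1}{2 - 13} = \frac{1}{-11} = - \frac{1}{11} \approx -0.090909$)
$y{\left(E \right)} = -6 + \frac{1}{-17 + E}$ ($y{\left(E \right)} = -6 + \frac{1}{E - 17} = -6 + \frac{1}{-17 + E}$)
$y^{2}{\left(d \right)} = \left(\frac{103 - - \frac{6}{11}}{-17 - \frac{1}{11}}\right)^{2} = \left(\frac{103 + \frac{6}{11}}{- \frac{188}{11}}\right)^{2} = \left(\left(- \frac{11}{188}\right) \frac{1139}{11}\right)^{2} = \left(- \frac{1139}{188}\right)^{2} = \frac{1297321}{35344}$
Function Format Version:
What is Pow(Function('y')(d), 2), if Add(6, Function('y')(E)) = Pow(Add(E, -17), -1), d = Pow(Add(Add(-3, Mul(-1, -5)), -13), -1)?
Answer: Rational(1297321, 35344) ≈ 36.706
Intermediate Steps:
d = Rational(-1, 11) (d = Pow(Add(Add(-3, 5), -13), -1) = Pow(Add(2, -13), -1) = Pow(-11, -1) = Rational(-1, 11) ≈ -0.090909)
Function('y')(E) = Add(-6, Pow(Add(-17, E), -1)) (Function('y')(E) = Add(-6, Pow(Add(E, -17), -1)) = Add(-6, Pow(Add(-17, E), -1)))
Pow(Function('y')(d), 2) = Pow(Mul(Pow(Add(-17, Rational(-1, 11)), -1), Add(103, Mul(-6, Rational(-1, 11)))), 2) = Pow(Mul(Pow(Rational(-188, 11), -1), Add(103, Rational(6, 11))), 2) = Pow(Mul(Rational(-11, 188), Rational(1139, 11)), 2) = Pow(Rational(-1139, 188), 2) = Rational(1297321, 35344)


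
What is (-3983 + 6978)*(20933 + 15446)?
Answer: 108955105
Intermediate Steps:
(-3983 + 6978)*(20933 + 15446) = 2995*36379 = 108955105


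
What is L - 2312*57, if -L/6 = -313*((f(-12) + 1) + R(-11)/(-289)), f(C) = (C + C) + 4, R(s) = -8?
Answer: -48382650/289 ≈ -1.6741e+5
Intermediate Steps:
f(C) = 4 + 2*C (f(C) = 2*C + 4 = 4 + 2*C)
L = -10297074/289 (L = -(-1878)*(((4 + 2*(-12)) + 1) - 8/(-289)) = -(-1878)*(((4 - 24) + 1) - 8*(-1/289)) = -(-1878)*((-20 + 1) + 8/289) = -(-1878)*(-19 + 8/289) = -(-1878)*(-5483)/289 = -6*1716179/289 = -10297074/289 ≈ -35630.)
L - 2312*57 = -10297074/289 - 2312*57 = -10297074/289 - 1*131784 = -10297074/289 - 131784 = -48382650/289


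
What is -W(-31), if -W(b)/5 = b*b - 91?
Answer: 4350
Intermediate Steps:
W(b) = 455 - 5*b**2 (W(b) = -5*(b*b - 91) = -5*(b**2 - 91) = -5*(-91 + b**2) = 455 - 5*b**2)
-W(-31) = -(455 - 5*(-31)**2) = -(455 - 5*961) = -(455 - 4805) = -1*(-4350) = 4350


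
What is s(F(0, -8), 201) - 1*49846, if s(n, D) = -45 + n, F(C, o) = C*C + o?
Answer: -49899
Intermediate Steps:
F(C, o) = o + C**2 (F(C, o) = C**2 + o = o + C**2)
s(F(0, -8), 201) - 1*49846 = (-45 + (-8 + 0**2)) - 1*49846 = (-45 + (-8 + 0)) - 49846 = (-45 - 8) - 49846 = -53 - 49846 = -49899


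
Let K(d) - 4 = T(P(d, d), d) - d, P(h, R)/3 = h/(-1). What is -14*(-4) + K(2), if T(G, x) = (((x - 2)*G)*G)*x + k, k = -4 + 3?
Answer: 57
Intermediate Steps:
k = -1
P(h, R) = -3*h (P(h, R) = 3*(h/(-1)) = 3*(h*(-1)) = 3*(-h) = -3*h)
T(G, x) = -1 + x*G²*(-2 + x) (T(G, x) = (((x - 2)*G)*G)*x - 1 = (((-2 + x)*G)*G)*x - 1 = ((G*(-2 + x))*G)*x - 1 = (G²*(-2 + x))*x - 1 = x*G²*(-2 + x) - 1 = -1 + x*G²*(-2 + x))
K(d) = 3 - d - 18*d³ + 9*d⁴ (K(d) = 4 + ((-1 + (-3*d)²*d² - 2*d*(-3*d)²) - d) = 4 + ((-1 + (9*d²)*d² - 2*d*9*d²) - d) = 4 + ((-1 + 9*d⁴ - 18*d³) - d) = 4 + ((-1 - 18*d³ + 9*d⁴) - d) = 4 + (-1 - d - 18*d³ + 9*d⁴) = 3 - d - 18*d³ + 9*d⁴)
-14*(-4) + K(2) = -14*(-4) + (3 - 1*2 - 18*2³ + 9*2⁴) = 56 + (3 - 2 - 18*8 + 9*16) = 56 + (3 - 2 - 144 + 144) = 56 + 1 = 57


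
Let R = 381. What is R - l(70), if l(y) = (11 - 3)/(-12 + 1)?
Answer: 4199/11 ≈ 381.73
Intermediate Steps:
l(y) = -8/11 (l(y) = 8/(-11) = 8*(-1/11) = -8/11)
R - l(70) = 381 - 1*(-8/11) = 381 + 8/11 = 4199/11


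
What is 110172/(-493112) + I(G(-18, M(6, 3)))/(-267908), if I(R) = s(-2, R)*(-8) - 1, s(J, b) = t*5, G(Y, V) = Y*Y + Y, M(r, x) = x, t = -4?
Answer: -3699295623/16513581212 ≈ -0.22402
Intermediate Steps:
G(Y, V) = Y + Y² (G(Y, V) = Y² + Y = Y + Y²)
s(J, b) = -20 (s(J, b) = -4*5 = -20)
I(R) = 159 (I(R) = -20*(-8) - 1 = 160 - 1 = 159)
110172/(-493112) + I(G(-18, M(6, 3)))/(-267908) = 110172/(-493112) + 159/(-267908) = 110172*(-1/493112) + 159*(-1/267908) = -27543/123278 - 159/267908 = -3699295623/16513581212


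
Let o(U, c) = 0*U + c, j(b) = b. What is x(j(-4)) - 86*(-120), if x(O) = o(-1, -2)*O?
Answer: 10328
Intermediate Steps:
o(U, c) = c (o(U, c) = 0 + c = c)
x(O) = -2*O
x(j(-4)) - 86*(-120) = -2*(-4) - 86*(-120) = 8 + 10320 = 10328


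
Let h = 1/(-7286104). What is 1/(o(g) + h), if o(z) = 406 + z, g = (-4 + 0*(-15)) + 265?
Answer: 7286104/4859831367 ≈ 0.0014993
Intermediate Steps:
g = 261 (g = (-4 + 0) + 265 = -4 + 265 = 261)
h = -1/7286104 ≈ -1.3725e-7
1/(o(g) + h) = 1/((406 + 261) - 1/7286104) = 1/(667 - 1/7286104) = 1/(4859831367/7286104) = 7286104/4859831367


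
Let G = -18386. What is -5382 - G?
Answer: 13004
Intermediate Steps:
-5382 - G = -5382 - 1*(-18386) = -5382 + 18386 = 13004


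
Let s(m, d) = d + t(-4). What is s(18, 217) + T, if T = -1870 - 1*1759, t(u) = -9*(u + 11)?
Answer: -3475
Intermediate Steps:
t(u) = -99 - 9*u (t(u) = -9*(11 + u) = -99 - 9*u)
s(m, d) = -63 + d (s(m, d) = d + (-99 - 9*(-4)) = d + (-99 + 36) = d - 63 = -63 + d)
T = -3629 (T = -1870 - 1759 = -3629)
s(18, 217) + T = (-63 + 217) - 3629 = 154 - 3629 = -3475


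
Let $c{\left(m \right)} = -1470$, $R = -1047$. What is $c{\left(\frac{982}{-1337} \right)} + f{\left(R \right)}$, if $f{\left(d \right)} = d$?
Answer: $-2517$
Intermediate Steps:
$c{\left(\frac{982}{-1337} \right)} + f{\left(R \right)} = -1470 - 1047 = -2517$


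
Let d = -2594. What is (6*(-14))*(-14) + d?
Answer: -1418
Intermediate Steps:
(6*(-14))*(-14) + d = (6*(-14))*(-14) - 2594 = -84*(-14) - 2594 = 1176 - 2594 = -1418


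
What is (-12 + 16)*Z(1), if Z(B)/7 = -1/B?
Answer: -28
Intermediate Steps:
Z(B) = -7/B (Z(B) = 7*(-1/B) = -7/B)
(-12 + 16)*Z(1) = (-12 + 16)*(-7/1) = 4*(-7*1) = 4*(-7) = -28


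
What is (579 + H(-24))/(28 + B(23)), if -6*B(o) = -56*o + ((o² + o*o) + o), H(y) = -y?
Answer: 1206/125 ≈ 9.6480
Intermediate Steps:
B(o) = -o²/3 + 55*o/6 (B(o) = -(-56*o + ((o² + o*o) + o))/6 = -(-56*o + ((o² + o²) + o))/6 = -(-56*o + (2*o² + o))/6 = -(-56*o + (o + 2*o²))/6 = -(-55*o + 2*o²)/6 = -o²/3 + 55*o/6)
(579 + H(-24))/(28 + B(23)) = (579 - 1*(-24))/(28 + (⅙)*23*(55 - 2*23)) = (579 + 24)/(28 + (⅙)*23*(55 - 46)) = 603/(28 + (⅙)*23*9) = 603/(28 + 69/2) = 603/(125/2) = 603*(2/125) = 1206/125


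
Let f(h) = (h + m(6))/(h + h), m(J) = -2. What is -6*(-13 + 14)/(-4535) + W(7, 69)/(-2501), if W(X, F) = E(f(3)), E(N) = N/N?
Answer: 10471/11342035 ≈ 0.00092320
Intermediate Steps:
f(h) = (-2 + h)/(2*h) (f(h) = (h - 2)/(h + h) = (-2 + h)/((2*h)) = (-2 + h)*(1/(2*h)) = (-2 + h)/(2*h))
E(N) = 1
W(X, F) = 1
-6*(-13 + 14)/(-4535) + W(7, 69)/(-2501) = -6*(-13 + 14)/(-4535) + 1/(-2501) = -6*1*(-1/4535) + 1*(-1/2501) = -6*(-1/4535) - 1/2501 = 6/4535 - 1/2501 = 10471/11342035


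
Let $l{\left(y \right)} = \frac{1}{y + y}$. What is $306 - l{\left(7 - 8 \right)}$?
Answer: $\frac{613}{2} \approx 306.5$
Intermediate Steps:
$l{\left(y \right)} = \frac{1}{2 y}$
$306 - l{\left(7 - 8 \right)} = 306 - \frac{1}{2 \left(7 - 8\right)} = 306 - \frac{1}{2 \left(-1\right)} = 306 - \frac{1}{2} \left(-1\right) = 306 - - \frac{1}{2} = 306 + \frac{1}{2} = \frac{613}{2}$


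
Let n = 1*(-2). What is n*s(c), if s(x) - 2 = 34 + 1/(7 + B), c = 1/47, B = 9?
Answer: -577/8 ≈ -72.125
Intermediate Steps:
c = 1/47 ≈ 0.021277
s(x) = 577/16 (s(x) = 2 + (34 + 1/(7 + 9)) = 2 + (34 + 1/16) = 2 + 545/16 = 577/16)
n = -2
n*s(c) = -2*577/16 = -577/8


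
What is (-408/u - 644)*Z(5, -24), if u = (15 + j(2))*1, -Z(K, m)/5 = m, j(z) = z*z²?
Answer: -1826400/23 ≈ -79409.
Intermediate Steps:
j(z) = z³
Z(K, m) = -5*m
u = 23 (u = (15 + 2³)*1 = (15 + 8)*1 = 23*1 = 23)
(-408/u - 644)*Z(5, -24) = (-408/23 - 644)*(-5*(-24)) = (-408*1/23 - 644)*120 = (-408/23 - 644)*120 = -15220/23*120 = -1826400/23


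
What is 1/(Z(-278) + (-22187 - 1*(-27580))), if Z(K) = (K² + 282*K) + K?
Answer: 1/4003 ≈ 0.00024981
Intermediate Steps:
Z(K) = K² + 283*K
1/(Z(-278) + (-22187 - 1*(-27580))) = 1/(-278*(283 - 278) + (-22187 - 1*(-27580))) = 1/(-278*5 + (-22187 + 27580)) = 1/(-1390 + 5393) = 1/4003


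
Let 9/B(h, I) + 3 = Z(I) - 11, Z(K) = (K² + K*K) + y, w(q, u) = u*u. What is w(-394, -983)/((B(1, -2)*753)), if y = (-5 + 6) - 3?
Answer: -7730312/6777 ≈ -1140.7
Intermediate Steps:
w(q, u) = u²
y = -2 (y = 1 - 3 = -2)
Z(K) = -2 + 2*K² (Z(K) = (K² + K*K) - 2 = (K² + K²) - 2 = 2*K² - 2 = -2 + 2*K²)
B(h, I) = 9/(-16 + 2*I²) (B(h, I) = 9/(-3 + ((-2 + 2*I²) - 11)) = 9/(-3 + (-13 + 2*I²)) = 9/(-16 + 2*I²))
w(-394, -983)/((B(1, -2)*753)) = (-983)²/(((9/(2*(-8 + (-2)²)))*753)) = 966289/(((9/(2*(-8 + 4)))*753)) = 966289/((((9/2)/(-4))*753)) = 966289/((((9/2)*(-¼))*753)) = 966289/((-9/8*753)) = 966289/(-6777/8) = 966289*(-8/6777) = -7730312/6777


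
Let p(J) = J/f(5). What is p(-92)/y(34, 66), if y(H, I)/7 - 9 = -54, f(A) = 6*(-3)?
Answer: -46/2835 ≈ -0.016226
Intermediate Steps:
f(A) = -18
y(H, I) = -315 (y(H, I) = 63 + 7*(-54) = 63 - 378 = -315)
p(J) = -J/18 (p(J) = J/(-18) = J*(-1/18) = -J/18)
p(-92)/y(34, 66) = -1/18*(-92)/(-315) = (46/9)*(-1/315) = -46/2835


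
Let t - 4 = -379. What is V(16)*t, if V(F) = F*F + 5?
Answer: -97875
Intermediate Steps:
t = -375 (t = 4 - 379 = -375)
V(F) = 5 + F**2 (V(F) = F**2 + 5 = 5 + F**2)
V(16)*t = (5 + 16**2)*(-375) = (5 + 256)*(-375) = 261*(-375) = -97875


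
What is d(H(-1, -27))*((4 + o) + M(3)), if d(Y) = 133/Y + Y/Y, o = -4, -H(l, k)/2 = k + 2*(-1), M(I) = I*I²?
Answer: 5157/58 ≈ 88.914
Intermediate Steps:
M(I) = I³
H(l, k) = 4 - 2*k (H(l, k) = -2*(k + 2*(-1)) = -2*(k - 2) = -2*(-2 + k) = 4 - 2*k)
d(Y) = 1 + 133/Y (d(Y) = 133/Y + 1 = 1 + 133/Y)
d(H(-1, -27))*((4 + o) + M(3)) = ((133 + (4 - 2*(-27)))/(4 - 2*(-27)))*((4 - 4) + 3³) = ((133 + (4 + 54))/(4 + 54))*(0 + 27) = ((133 + 58)/58)*27 = ((1/58)*191)*27 = (191/58)*27 = 5157/58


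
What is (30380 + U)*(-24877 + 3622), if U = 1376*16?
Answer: -1113676980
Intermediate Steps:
U = 22016
(30380 + U)*(-24877 + 3622) = (30380 + 22016)*(-24877 + 3622) = 52396*(-21255) = -1113676980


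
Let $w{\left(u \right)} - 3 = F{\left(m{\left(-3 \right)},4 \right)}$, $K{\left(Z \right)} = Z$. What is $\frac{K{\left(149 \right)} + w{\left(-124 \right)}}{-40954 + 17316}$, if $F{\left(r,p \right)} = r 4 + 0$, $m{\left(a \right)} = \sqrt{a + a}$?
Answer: $- \frac{76}{11819} - \frac{2 i \sqrt{6}}{11819} \approx -0.0064303 - 0.0004145 i$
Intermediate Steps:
$m{\left(a \right)} = \sqrt{2} \sqrt{a}$ ($m{\left(a \right)} = \sqrt{2 a} = \sqrt{2} \sqrt{a}$)
$F{\left(r,p \right)} = 4 r$ ($F{\left(r,p \right)} = 4 r + 0 = 4 r$)
$w{\left(u \right)} = 3 + 4 i \sqrt{6}$ ($w{\left(u \right)} = 3 + 4 \sqrt{2} \sqrt{-3} = 3 + 4 \sqrt{2} i \sqrt{3} = 3 + 4 i \sqrt{6}$)
$\frac{K{\left(149 \right)} + w{\left(-124 \right)}}{-40954 + 17316} = \frac{149 + \left(3 + 4 i \sqrt{6}\right)}{-40954 + 17316} = \frac{152 + 4 i \sqrt{6}}{-23638} = \left(152 + 4 i \sqrt{6}\right) \left(- \frac{1}{23638}\right) = - \frac{76}{11819} - \frac{2 i \sqrt{6}}{11819}$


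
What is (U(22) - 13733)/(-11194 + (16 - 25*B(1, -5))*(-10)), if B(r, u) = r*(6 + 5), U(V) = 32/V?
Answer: 16783/10516 ≈ 1.5959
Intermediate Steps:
B(r, u) = 11*r (B(r, u) = r*11 = 11*r)
(U(22) - 13733)/(-11194 + (16 - 25*B(1, -5))*(-10)) = (32/22 - 13733)/(-11194 + (16 - 275)*(-10)) = (32*(1/22) - 13733)/(-11194 + (16 - 25*11)*(-10)) = (16/11 - 13733)/(-11194 + (16 - 275)*(-10)) = -151047/(11*(-11194 - 259*(-10))) = -151047/(11*(-11194 + 2590)) = -151047/11/(-8604) = -151047/11*(-1/8604) = 16783/10516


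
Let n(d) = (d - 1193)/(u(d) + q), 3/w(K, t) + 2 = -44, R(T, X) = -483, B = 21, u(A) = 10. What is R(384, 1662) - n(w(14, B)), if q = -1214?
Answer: -26805353/55384 ≈ -483.99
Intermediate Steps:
w(K, t) = -3/46 (w(K, t) = 3/(-2 - 44) = 3/(-46) = 3*(-1/46) = -3/46)
n(d) = 1193/1204 - d/1204 (n(d) = (d - 1193)/(10 - 1214) = (-1193 + d)/(-1204) = -(-1193 + d)/1204 = 1193/1204 - d/1204)
R(384, 1662) - n(w(14, B)) = -483 - (1193/1204 - 1/1204*(-3/46)) = -483 - (1193/1204 + 3/55384) = -483 - 1*54881/55384 = -483 - 54881/55384 = -26805353/55384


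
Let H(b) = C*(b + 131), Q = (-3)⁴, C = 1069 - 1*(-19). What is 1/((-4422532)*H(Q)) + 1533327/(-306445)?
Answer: -1564121635658946829/312599500719293440 ≈ -5.0036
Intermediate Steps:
C = 1088 (C = 1069 + 19 = 1088)
Q = 81
H(b) = 142528 + 1088*b (H(b) = 1088*(b + 131) = 1088*(131 + b) = 142528 + 1088*b)
1/((-4422532)*H(Q)) + 1533327/(-306445) = 1/((-4422532)*(142528 + 1088*81)) + 1533327/(-306445) = -1/(4422532*(142528 + 88128)) + 1533327*(-1/306445) = -1/4422532/230656 - 1533327/306445 = -1/4422532*1/230656 - 1533327/306445 = -1/1020083540992 - 1533327/306445 = -1564121635658946829/312599500719293440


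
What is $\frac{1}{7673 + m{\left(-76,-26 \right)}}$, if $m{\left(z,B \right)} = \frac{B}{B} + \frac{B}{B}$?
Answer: $\frac{1}{7675} \approx 0.00013029$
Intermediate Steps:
$m{\left(z,B \right)} = 2$ ($m{\left(z,B \right)} = 1 + 1 = 2$)
$\frac{1}{7673 + m{\left(-76,-26 \right)}} = \frac{1}{7673 + 2} = \frac{1}{7675}$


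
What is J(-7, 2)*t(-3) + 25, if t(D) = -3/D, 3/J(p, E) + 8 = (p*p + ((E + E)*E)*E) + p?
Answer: 1253/50 ≈ 25.060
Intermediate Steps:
J(p, E) = 3/(-8 + p + p² + 2*E³) (J(p, E) = 3/(-8 + ((p*p + ((E + E)*E)*E) + p)) = 3/(-8 + ((p² + ((2*E)*E)*E) + p)) = 3/(-8 + ((p² + (2*E²)*E) + p)) = 3/(-8 + ((p² + 2*E³) + p)) = 3/(-8 + (p + p² + 2*E³)) = 3/(-8 + p + p² + 2*E³))
J(-7, 2)*t(-3) + 25 = (3/(-8 - 7 + (-7)² + 2*2³))*(-3/(-3)) + 25 = (3/(-8 - 7 + 49 + 2*8))*(-3*(-⅓)) + 25 = (3/(-8 - 7 + 49 + 16))*1 + 25 = (3/50)*1 + 25 = 3/50 + 25 = 1253/50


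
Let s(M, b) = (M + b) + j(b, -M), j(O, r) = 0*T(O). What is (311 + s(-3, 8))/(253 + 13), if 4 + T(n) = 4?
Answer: 158/133 ≈ 1.1880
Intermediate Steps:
T(n) = 0 (T(n) = -4 + 4 = 0)
j(O, r) = 0 (j(O, r) = 0*0 = 0)
s(M, b) = M + b (s(M, b) = (M + b) + 0 = M + b)
(311 + s(-3, 8))/(253 + 13) = (311 + (-3 + 8))/(253 + 13) = (311 + 5)/266 = 316*(1/266) = 158/133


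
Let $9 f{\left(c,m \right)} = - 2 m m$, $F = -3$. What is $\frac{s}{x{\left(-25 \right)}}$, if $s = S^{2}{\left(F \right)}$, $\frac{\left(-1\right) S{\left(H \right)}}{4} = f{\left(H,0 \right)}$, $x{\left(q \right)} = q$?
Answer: $0$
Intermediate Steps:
$f{\left(c,m \right)} = - \frac{2 m^{2}}{9}$ ($f{\left(c,m \right)} = \frac{- 2 m m}{9} = \frac{\left(-2\right) m^{2}}{9} = - \frac{2 m^{2}}{9}$)
$S{\left(H \right)} = 0$ ($S{\left(H \right)} = - 4 \left(- \frac{2 \cdot 0^{2}}{9}\right) = - 4 \left(\left(- \frac{2}{9}\right) 0\right) = \left(-4\right) 0 = 0$)
$s = 0$ ($s = 0^{2} = 0$)
$\frac{s}{x{\left(-25 \right)}} = \frac{0}{-25} = 0 \left(- \frac{1}{25}\right) = 0$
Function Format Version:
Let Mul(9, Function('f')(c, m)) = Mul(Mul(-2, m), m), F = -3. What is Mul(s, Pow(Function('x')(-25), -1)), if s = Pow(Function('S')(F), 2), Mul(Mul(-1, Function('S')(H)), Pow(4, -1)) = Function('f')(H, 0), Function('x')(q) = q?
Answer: 0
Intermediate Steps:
Function('f')(c, m) = Mul(Rational(-2, 9), Pow(m, 2)) (Function('f')(c, m) = Mul(Rational(1, 9), Mul(Mul(-2, m), m)) = Mul(Rational(1, 9), Mul(-2, Pow(m, 2))) = Mul(Rational(-2, 9), Pow(m, 2)))
Function('S')(H) = 0 (Function('S')(H) = Mul(-4, Mul(Rational(-2, 9), Pow(0, 2))) = Mul(-4, Mul(Rational(-2, 9), 0)) = Mul(-4, 0) = 0)
s = 0 (s = Pow(0, 2) = 0)
Mul(s, Pow(Function('x')(-25), -1)) = Mul(0, Pow(-25, -1)) = Mul(0, Rational(-1, 25)) = 0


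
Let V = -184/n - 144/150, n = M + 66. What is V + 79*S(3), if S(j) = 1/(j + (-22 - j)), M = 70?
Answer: -55201/9350 ≈ -5.9038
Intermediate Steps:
n = 136 (n = 70 + 66 = 136)
V = -983/425 (V = -184/136 - 144/150 = -184*1/136 - 144*1/150 = -23/17 - 24/25 = -983/425 ≈ -2.3129)
S(j) = -1/22 (S(j) = 1/(-22) = -1/22)
V + 79*S(3) = -983/425 + 79*(-1/22) = -983/425 - 79/22 = -55201/9350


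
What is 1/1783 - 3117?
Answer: -5557610/1783 ≈ -3117.0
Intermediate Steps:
1/1783 - 3117 = -5557610/1783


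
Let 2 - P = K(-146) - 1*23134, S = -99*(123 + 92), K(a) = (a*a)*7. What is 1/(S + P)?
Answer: -1/147361 ≈ -6.7861e-6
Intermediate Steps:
K(a) = 7*a² (K(a) = a²*7 = 7*a²)
S = -21285 (S = -99*215 = -21285)
P = -126076 (P = 2 - (7*(-146)² - 1*23134) = 2 - (7*21316 - 23134) = 2 - (149212 - 23134) = 2 - 1*126078 = 2 - 126078 = -126076)
1/(S + P) = 1/(-21285 - 126076) = 1/(-147361) = -1/147361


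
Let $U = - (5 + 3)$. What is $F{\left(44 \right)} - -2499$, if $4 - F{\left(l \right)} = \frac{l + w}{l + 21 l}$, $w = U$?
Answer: $\frac{605717}{242} \approx 2503.0$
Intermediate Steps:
$U = -8$ ($U = \left(-1\right) 8 = -8$)
$w = -8$
$F{\left(l \right)} = 4 - \frac{-8 + l}{22 l}$ ($F{\left(l \right)} = 4 - \frac{l - 8}{l + 21 l} = 4 - \frac{-8 + l}{22 l}$)
$F{\left(44 \right)} - -2499 = \frac{8 + 87 \cdot 44}{22 \cdot 44} - -2499 = \frac{1}{22} \cdot \frac{1}{44} \left(8 + 3828\right) + 2499 = \frac{1}{22} \cdot \frac{1}{44} \cdot 3836 + 2499 = \frac{959}{242} + 2499 = \frac{605717}{242}$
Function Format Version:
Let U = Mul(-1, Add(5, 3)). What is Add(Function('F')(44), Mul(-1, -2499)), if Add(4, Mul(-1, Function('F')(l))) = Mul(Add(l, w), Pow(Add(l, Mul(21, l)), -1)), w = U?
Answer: Rational(605717, 242) ≈ 2503.0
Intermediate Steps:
U = -8 (U = Mul(-1, 8) = -8)
w = -8
Function('F')(l) = Add(4, Mul(Rational(-1, 22), Pow(l, -1), Add(-8, l))) (Function('F')(l) = Add(4, Mul(-1, Mul(Add(l, -8), Pow(Add(l, Mul(21, l)), -1)))) = Add(4, Mul(-1, Mul(Add(-8, l), Pow(Mul(22, l), -1)))) = Add(4, Mul(-1, Mul(Add(-8, l), Mul(Rational(1, 22), Pow(l, -1))))) = Add(4, Mul(-1, Mul(Rational(1, 22), Pow(l, -1), Add(-8, l)))) = Add(4, Mul(Rational(-1, 22), Pow(l, -1), Add(-8, l))))
Add(Function('F')(44), Mul(-1, -2499)) = Add(Mul(Rational(1, 22), Pow(44, -1), Add(8, Mul(87, 44))), Mul(-1, -2499)) = Add(Mul(Rational(1, 22), Rational(1, 44), Add(8, 3828)), 2499) = Add(Mul(Rational(1, 22), Rational(1, 44), 3836), 2499) = Add(Rational(959, 242), 2499) = Rational(605717, 242)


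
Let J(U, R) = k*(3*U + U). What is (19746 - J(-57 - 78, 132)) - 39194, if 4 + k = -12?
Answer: -28088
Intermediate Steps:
k = -16 (k = -4 - 12 = -16)
J(U, R) = -64*U (J(U, R) = -16*(3*U + U) = -64*U)
(19746 - J(-57 - 78, 132)) - 39194 = (19746 - (-64)*(-57 - 78)) - 39194 = (19746 - (-64)*(-135)) - 39194 = (19746 - 1*8640) - 39194 = (19746 - 8640) - 39194 = 11106 - 39194 = -28088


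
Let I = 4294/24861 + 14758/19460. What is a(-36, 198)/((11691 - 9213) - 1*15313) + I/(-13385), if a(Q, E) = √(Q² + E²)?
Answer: -225229939/3237798439050 - 18*√5/2567 ≈ -0.015749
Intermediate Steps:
I = 225229939/241897530 (I = 4294*(1/24861) + 14758*(1/19460) = 4294/24861 + 7379/9730 = 225229939/241897530 ≈ 0.93110)
a(Q, E) = √(E² + Q²)
a(-36, 198)/((11691 - 9213) - 1*15313) + I/(-13385) = √(198² + (-36)²)/((11691 - 9213) - 1*15313) + (225229939/241897530)/(-13385) = √(39204 + 1296)/(2478 - 15313) + (225229939/241897530)*(-1/13385) = √40500/(-12835) - 225229939/3237798439050 = (90*√5)*(-1/12835) - 225229939/3237798439050 = -18*√5/2567 - 225229939/3237798439050 = -225229939/3237798439050 - 18*√5/2567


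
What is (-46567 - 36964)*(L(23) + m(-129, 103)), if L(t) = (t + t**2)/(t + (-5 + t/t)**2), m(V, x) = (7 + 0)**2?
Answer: -68578951/13 ≈ -5.2753e+6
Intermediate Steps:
m(V, x) = 49 (m(V, x) = 7**2 = 49)
L(t) = (t + t**2)/(16 + t) (L(t) = (t + t**2)/(t + (-5 + 1)**2) = (t + t**2)/(t + (-4)**2) = (t + t**2)/(t + 16) = (t + t**2)/(16 + t))
(-46567 - 36964)*(L(23) + m(-129, 103)) = (-46567 - 36964)*(23*(1 + 23)/(16 + 23) + 49) = -83531*(23*24/39 + 49) = -83531*(23*(1/39)*24 + 49) = -83531*(184/13 + 49) = -83531*821/13 = -68578951/13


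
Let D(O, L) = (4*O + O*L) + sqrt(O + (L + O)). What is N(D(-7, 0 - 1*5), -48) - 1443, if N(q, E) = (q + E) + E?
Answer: -1532 + I*sqrt(19) ≈ -1532.0 + 4.3589*I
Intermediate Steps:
D(O, L) = sqrt(L + 2*O) + 4*O + L*O (D(O, L) = (4*O + L*O) + sqrt(L + 2*O) = sqrt(L + 2*O) + 4*O + L*O)
N(q, E) = q + 2*E (N(q, E) = (E + q) + E = q + 2*E)
N(D(-7, 0 - 1*5), -48) - 1443 = ((sqrt((0 - 1*5) + 2*(-7)) + 4*(-7) + (0 - 1*5)*(-7)) + 2*(-48)) - 1443 = ((sqrt((0 - 5) - 14) - 28 + (0 - 5)*(-7)) - 96) - 1443 = ((sqrt(-5 - 14) - 28 - 5*(-7)) - 96) - 1443 = ((sqrt(-19) - 28 + 35) - 96) - 1443 = ((I*sqrt(19) - 28 + 35) - 96) - 1443 = ((7 + I*sqrt(19)) - 96) - 1443 = (-89 + I*sqrt(19)) - 1443 = -1532 + I*sqrt(19)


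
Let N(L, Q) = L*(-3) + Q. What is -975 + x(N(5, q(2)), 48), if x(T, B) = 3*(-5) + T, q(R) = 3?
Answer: -1002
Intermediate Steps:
N(L, Q) = Q - 3*L (N(L, Q) = -3*L + Q = Q - 3*L)
x(T, B) = -15 + T
-975 + x(N(5, q(2)), 48) = -975 + (-15 + (3 - 3*5)) = -975 + (-15 + (3 - 15)) = -975 + (-15 - 12) = -975 - 27 = -1002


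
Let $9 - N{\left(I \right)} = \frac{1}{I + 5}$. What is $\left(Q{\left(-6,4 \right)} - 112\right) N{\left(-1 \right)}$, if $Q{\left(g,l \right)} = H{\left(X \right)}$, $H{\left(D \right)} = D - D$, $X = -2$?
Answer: $-980$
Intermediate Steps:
$H{\left(D \right)} = 0$
$Q{\left(g,l \right)} = 0$
$N{\left(I \right)} = 9 - \frac{1}{5 + I}$ ($N{\left(I \right)} = 9 - \frac{1}{I + 5} = 9 - \frac{1}{5 + I}$)
$\left(Q{\left(-6,4 \right)} - 112\right) N{\left(-1 \right)} = \left(0 - 112\right) \frac{44 + 9 \left(-1\right)}{5 - 1} = - 112 \frac{44 - 9}{4} = - 112 \cdot \frac{1}{4} \cdot 35 = \left(-112\right) \frac{35}{4} = -980$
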